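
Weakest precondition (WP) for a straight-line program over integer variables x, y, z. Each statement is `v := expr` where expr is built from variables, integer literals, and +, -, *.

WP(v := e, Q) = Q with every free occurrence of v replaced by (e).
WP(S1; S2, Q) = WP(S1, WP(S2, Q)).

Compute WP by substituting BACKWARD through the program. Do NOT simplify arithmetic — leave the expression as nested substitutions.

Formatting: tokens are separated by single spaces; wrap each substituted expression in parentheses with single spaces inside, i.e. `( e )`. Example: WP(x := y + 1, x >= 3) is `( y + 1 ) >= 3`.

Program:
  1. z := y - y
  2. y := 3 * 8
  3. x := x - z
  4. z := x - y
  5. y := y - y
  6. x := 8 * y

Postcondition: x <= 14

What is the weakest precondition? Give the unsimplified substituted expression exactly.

Answer: ( 8 * ( ( 3 * 8 ) - ( 3 * 8 ) ) ) <= 14

Derivation:
post: x <= 14
stmt 6: x := 8 * y  -- replace 1 occurrence(s) of x with (8 * y)
  => ( 8 * y ) <= 14
stmt 5: y := y - y  -- replace 1 occurrence(s) of y with (y - y)
  => ( 8 * ( y - y ) ) <= 14
stmt 4: z := x - y  -- replace 0 occurrence(s) of z with (x - y)
  => ( 8 * ( y - y ) ) <= 14
stmt 3: x := x - z  -- replace 0 occurrence(s) of x with (x - z)
  => ( 8 * ( y - y ) ) <= 14
stmt 2: y := 3 * 8  -- replace 2 occurrence(s) of y with (3 * 8)
  => ( 8 * ( ( 3 * 8 ) - ( 3 * 8 ) ) ) <= 14
stmt 1: z := y - y  -- replace 0 occurrence(s) of z with (y - y)
  => ( 8 * ( ( 3 * 8 ) - ( 3 * 8 ) ) ) <= 14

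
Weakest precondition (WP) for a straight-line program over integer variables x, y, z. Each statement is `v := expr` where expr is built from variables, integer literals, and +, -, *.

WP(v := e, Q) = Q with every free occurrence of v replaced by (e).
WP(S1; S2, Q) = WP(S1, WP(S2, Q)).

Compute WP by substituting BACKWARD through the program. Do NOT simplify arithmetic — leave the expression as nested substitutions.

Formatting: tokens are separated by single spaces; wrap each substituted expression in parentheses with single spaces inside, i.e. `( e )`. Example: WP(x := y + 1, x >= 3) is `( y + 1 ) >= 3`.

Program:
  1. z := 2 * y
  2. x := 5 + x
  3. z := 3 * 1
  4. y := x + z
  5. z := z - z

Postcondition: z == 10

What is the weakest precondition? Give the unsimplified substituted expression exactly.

post: z == 10
stmt 5: z := z - z  -- replace 1 occurrence(s) of z with (z - z)
  => ( z - z ) == 10
stmt 4: y := x + z  -- replace 0 occurrence(s) of y with (x + z)
  => ( z - z ) == 10
stmt 3: z := 3 * 1  -- replace 2 occurrence(s) of z with (3 * 1)
  => ( ( 3 * 1 ) - ( 3 * 1 ) ) == 10
stmt 2: x := 5 + x  -- replace 0 occurrence(s) of x with (5 + x)
  => ( ( 3 * 1 ) - ( 3 * 1 ) ) == 10
stmt 1: z := 2 * y  -- replace 0 occurrence(s) of z with (2 * y)
  => ( ( 3 * 1 ) - ( 3 * 1 ) ) == 10

Answer: ( ( 3 * 1 ) - ( 3 * 1 ) ) == 10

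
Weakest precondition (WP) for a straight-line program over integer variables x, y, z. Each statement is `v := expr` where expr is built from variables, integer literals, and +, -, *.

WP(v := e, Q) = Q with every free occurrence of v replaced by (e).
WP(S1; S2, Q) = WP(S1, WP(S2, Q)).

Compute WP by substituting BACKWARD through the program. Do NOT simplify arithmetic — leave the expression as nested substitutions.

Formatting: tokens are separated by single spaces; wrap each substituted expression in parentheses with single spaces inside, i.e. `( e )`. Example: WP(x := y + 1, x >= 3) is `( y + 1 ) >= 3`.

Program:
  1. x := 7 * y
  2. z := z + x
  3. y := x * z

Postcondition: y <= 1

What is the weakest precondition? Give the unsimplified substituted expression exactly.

post: y <= 1
stmt 3: y := x * z  -- replace 1 occurrence(s) of y with (x * z)
  => ( x * z ) <= 1
stmt 2: z := z + x  -- replace 1 occurrence(s) of z with (z + x)
  => ( x * ( z + x ) ) <= 1
stmt 1: x := 7 * y  -- replace 2 occurrence(s) of x with (7 * y)
  => ( ( 7 * y ) * ( z + ( 7 * y ) ) ) <= 1

Answer: ( ( 7 * y ) * ( z + ( 7 * y ) ) ) <= 1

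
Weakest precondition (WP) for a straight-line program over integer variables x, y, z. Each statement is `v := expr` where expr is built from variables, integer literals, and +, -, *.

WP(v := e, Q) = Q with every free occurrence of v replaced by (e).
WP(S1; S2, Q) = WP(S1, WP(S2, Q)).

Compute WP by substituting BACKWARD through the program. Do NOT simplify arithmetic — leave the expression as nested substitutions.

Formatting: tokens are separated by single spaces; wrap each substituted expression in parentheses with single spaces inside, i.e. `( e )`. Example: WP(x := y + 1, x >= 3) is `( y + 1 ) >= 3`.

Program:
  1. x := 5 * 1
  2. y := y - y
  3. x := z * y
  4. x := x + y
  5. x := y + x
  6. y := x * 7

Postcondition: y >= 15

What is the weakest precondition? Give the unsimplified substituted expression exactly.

Answer: ( ( ( y - y ) + ( ( z * ( y - y ) ) + ( y - y ) ) ) * 7 ) >= 15

Derivation:
post: y >= 15
stmt 6: y := x * 7  -- replace 1 occurrence(s) of y with (x * 7)
  => ( x * 7 ) >= 15
stmt 5: x := y + x  -- replace 1 occurrence(s) of x with (y + x)
  => ( ( y + x ) * 7 ) >= 15
stmt 4: x := x + y  -- replace 1 occurrence(s) of x with (x + y)
  => ( ( y + ( x + y ) ) * 7 ) >= 15
stmt 3: x := z * y  -- replace 1 occurrence(s) of x with (z * y)
  => ( ( y + ( ( z * y ) + y ) ) * 7 ) >= 15
stmt 2: y := y - y  -- replace 3 occurrence(s) of y with (y - y)
  => ( ( ( y - y ) + ( ( z * ( y - y ) ) + ( y - y ) ) ) * 7 ) >= 15
stmt 1: x := 5 * 1  -- replace 0 occurrence(s) of x with (5 * 1)
  => ( ( ( y - y ) + ( ( z * ( y - y ) ) + ( y - y ) ) ) * 7 ) >= 15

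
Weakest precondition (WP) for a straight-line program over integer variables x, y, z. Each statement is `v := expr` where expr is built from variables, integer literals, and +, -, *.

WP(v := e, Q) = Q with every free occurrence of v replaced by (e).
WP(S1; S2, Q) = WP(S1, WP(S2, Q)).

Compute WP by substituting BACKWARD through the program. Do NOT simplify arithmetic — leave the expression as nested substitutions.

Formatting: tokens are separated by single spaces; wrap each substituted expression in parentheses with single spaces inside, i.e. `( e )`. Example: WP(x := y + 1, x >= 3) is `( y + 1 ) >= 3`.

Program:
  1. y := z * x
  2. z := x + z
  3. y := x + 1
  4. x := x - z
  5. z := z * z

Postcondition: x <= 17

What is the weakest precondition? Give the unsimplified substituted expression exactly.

Answer: ( x - ( x + z ) ) <= 17

Derivation:
post: x <= 17
stmt 5: z := z * z  -- replace 0 occurrence(s) of z with (z * z)
  => x <= 17
stmt 4: x := x - z  -- replace 1 occurrence(s) of x with (x - z)
  => ( x - z ) <= 17
stmt 3: y := x + 1  -- replace 0 occurrence(s) of y with (x + 1)
  => ( x - z ) <= 17
stmt 2: z := x + z  -- replace 1 occurrence(s) of z with (x + z)
  => ( x - ( x + z ) ) <= 17
stmt 1: y := z * x  -- replace 0 occurrence(s) of y with (z * x)
  => ( x - ( x + z ) ) <= 17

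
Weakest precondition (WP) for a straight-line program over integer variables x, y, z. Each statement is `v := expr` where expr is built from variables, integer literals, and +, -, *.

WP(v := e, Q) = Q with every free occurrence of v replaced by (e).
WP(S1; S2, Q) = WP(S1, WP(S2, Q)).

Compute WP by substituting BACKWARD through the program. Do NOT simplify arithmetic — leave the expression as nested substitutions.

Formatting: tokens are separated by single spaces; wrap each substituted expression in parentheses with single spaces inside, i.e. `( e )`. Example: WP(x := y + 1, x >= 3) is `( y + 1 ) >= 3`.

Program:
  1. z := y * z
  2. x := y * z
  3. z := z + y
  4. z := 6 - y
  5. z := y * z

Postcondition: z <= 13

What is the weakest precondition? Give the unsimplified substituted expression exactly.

post: z <= 13
stmt 5: z := y * z  -- replace 1 occurrence(s) of z with (y * z)
  => ( y * z ) <= 13
stmt 4: z := 6 - y  -- replace 1 occurrence(s) of z with (6 - y)
  => ( y * ( 6 - y ) ) <= 13
stmt 3: z := z + y  -- replace 0 occurrence(s) of z with (z + y)
  => ( y * ( 6 - y ) ) <= 13
stmt 2: x := y * z  -- replace 0 occurrence(s) of x with (y * z)
  => ( y * ( 6 - y ) ) <= 13
stmt 1: z := y * z  -- replace 0 occurrence(s) of z with (y * z)
  => ( y * ( 6 - y ) ) <= 13

Answer: ( y * ( 6 - y ) ) <= 13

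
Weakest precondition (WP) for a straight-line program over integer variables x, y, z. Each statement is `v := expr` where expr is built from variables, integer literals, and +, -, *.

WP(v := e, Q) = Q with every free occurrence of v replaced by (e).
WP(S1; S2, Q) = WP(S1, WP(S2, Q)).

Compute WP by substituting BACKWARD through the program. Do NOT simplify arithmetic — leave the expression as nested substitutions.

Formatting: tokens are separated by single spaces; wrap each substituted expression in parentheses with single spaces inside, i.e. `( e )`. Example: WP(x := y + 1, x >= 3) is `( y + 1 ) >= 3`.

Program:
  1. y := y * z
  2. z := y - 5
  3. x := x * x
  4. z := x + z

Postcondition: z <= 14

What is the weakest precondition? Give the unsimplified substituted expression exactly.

Answer: ( ( x * x ) + ( ( y * z ) - 5 ) ) <= 14

Derivation:
post: z <= 14
stmt 4: z := x + z  -- replace 1 occurrence(s) of z with (x + z)
  => ( x + z ) <= 14
stmt 3: x := x * x  -- replace 1 occurrence(s) of x with (x * x)
  => ( ( x * x ) + z ) <= 14
stmt 2: z := y - 5  -- replace 1 occurrence(s) of z with (y - 5)
  => ( ( x * x ) + ( y - 5 ) ) <= 14
stmt 1: y := y * z  -- replace 1 occurrence(s) of y with (y * z)
  => ( ( x * x ) + ( ( y * z ) - 5 ) ) <= 14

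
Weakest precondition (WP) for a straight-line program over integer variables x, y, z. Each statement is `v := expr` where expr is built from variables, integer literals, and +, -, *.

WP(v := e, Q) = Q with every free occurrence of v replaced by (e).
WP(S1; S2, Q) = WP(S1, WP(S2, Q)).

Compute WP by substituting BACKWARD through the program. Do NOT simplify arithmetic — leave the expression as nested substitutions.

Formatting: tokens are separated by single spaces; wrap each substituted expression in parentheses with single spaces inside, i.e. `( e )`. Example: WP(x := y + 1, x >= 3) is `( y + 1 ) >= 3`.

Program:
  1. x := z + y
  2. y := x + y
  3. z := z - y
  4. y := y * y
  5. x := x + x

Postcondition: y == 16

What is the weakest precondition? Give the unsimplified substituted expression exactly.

Answer: ( ( ( z + y ) + y ) * ( ( z + y ) + y ) ) == 16

Derivation:
post: y == 16
stmt 5: x := x + x  -- replace 0 occurrence(s) of x with (x + x)
  => y == 16
stmt 4: y := y * y  -- replace 1 occurrence(s) of y with (y * y)
  => ( y * y ) == 16
stmt 3: z := z - y  -- replace 0 occurrence(s) of z with (z - y)
  => ( y * y ) == 16
stmt 2: y := x + y  -- replace 2 occurrence(s) of y with (x + y)
  => ( ( x + y ) * ( x + y ) ) == 16
stmt 1: x := z + y  -- replace 2 occurrence(s) of x with (z + y)
  => ( ( ( z + y ) + y ) * ( ( z + y ) + y ) ) == 16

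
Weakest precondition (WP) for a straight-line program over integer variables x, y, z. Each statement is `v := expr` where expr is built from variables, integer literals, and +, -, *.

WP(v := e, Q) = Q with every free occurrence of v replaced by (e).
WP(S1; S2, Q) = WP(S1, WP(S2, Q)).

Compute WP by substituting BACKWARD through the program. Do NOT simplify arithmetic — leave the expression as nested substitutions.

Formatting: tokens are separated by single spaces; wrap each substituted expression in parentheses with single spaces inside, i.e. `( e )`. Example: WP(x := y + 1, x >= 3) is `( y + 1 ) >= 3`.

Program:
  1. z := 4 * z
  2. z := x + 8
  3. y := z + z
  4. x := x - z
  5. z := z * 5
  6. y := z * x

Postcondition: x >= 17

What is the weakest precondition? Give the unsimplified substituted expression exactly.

Answer: ( x - ( x + 8 ) ) >= 17

Derivation:
post: x >= 17
stmt 6: y := z * x  -- replace 0 occurrence(s) of y with (z * x)
  => x >= 17
stmt 5: z := z * 5  -- replace 0 occurrence(s) of z with (z * 5)
  => x >= 17
stmt 4: x := x - z  -- replace 1 occurrence(s) of x with (x - z)
  => ( x - z ) >= 17
stmt 3: y := z + z  -- replace 0 occurrence(s) of y with (z + z)
  => ( x - z ) >= 17
stmt 2: z := x + 8  -- replace 1 occurrence(s) of z with (x + 8)
  => ( x - ( x + 8 ) ) >= 17
stmt 1: z := 4 * z  -- replace 0 occurrence(s) of z with (4 * z)
  => ( x - ( x + 8 ) ) >= 17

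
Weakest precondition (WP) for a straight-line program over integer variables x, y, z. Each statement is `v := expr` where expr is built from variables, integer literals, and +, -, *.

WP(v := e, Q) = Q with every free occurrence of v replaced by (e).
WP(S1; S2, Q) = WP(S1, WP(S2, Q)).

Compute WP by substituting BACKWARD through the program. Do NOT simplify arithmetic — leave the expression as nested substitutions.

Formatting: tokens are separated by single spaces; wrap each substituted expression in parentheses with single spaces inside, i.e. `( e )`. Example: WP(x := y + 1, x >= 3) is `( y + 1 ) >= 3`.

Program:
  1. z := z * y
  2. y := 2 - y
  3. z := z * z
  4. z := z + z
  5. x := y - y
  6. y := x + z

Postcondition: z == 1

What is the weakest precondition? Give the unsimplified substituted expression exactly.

Answer: ( ( ( z * y ) * ( z * y ) ) + ( ( z * y ) * ( z * y ) ) ) == 1

Derivation:
post: z == 1
stmt 6: y := x + z  -- replace 0 occurrence(s) of y with (x + z)
  => z == 1
stmt 5: x := y - y  -- replace 0 occurrence(s) of x with (y - y)
  => z == 1
stmt 4: z := z + z  -- replace 1 occurrence(s) of z with (z + z)
  => ( z + z ) == 1
stmt 3: z := z * z  -- replace 2 occurrence(s) of z with (z * z)
  => ( ( z * z ) + ( z * z ) ) == 1
stmt 2: y := 2 - y  -- replace 0 occurrence(s) of y with (2 - y)
  => ( ( z * z ) + ( z * z ) ) == 1
stmt 1: z := z * y  -- replace 4 occurrence(s) of z with (z * y)
  => ( ( ( z * y ) * ( z * y ) ) + ( ( z * y ) * ( z * y ) ) ) == 1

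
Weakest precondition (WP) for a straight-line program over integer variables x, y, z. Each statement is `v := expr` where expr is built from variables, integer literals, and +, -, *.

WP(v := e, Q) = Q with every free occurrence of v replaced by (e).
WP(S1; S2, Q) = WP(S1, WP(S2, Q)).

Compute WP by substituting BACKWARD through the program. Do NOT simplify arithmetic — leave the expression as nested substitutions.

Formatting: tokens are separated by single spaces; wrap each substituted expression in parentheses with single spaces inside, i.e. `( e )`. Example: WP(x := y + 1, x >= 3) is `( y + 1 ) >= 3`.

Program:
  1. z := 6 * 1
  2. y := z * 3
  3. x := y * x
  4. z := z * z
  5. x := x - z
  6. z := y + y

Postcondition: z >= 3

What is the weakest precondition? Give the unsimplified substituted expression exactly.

post: z >= 3
stmt 6: z := y + y  -- replace 1 occurrence(s) of z with (y + y)
  => ( y + y ) >= 3
stmt 5: x := x - z  -- replace 0 occurrence(s) of x with (x - z)
  => ( y + y ) >= 3
stmt 4: z := z * z  -- replace 0 occurrence(s) of z with (z * z)
  => ( y + y ) >= 3
stmt 3: x := y * x  -- replace 0 occurrence(s) of x with (y * x)
  => ( y + y ) >= 3
stmt 2: y := z * 3  -- replace 2 occurrence(s) of y with (z * 3)
  => ( ( z * 3 ) + ( z * 3 ) ) >= 3
stmt 1: z := 6 * 1  -- replace 2 occurrence(s) of z with (6 * 1)
  => ( ( ( 6 * 1 ) * 3 ) + ( ( 6 * 1 ) * 3 ) ) >= 3

Answer: ( ( ( 6 * 1 ) * 3 ) + ( ( 6 * 1 ) * 3 ) ) >= 3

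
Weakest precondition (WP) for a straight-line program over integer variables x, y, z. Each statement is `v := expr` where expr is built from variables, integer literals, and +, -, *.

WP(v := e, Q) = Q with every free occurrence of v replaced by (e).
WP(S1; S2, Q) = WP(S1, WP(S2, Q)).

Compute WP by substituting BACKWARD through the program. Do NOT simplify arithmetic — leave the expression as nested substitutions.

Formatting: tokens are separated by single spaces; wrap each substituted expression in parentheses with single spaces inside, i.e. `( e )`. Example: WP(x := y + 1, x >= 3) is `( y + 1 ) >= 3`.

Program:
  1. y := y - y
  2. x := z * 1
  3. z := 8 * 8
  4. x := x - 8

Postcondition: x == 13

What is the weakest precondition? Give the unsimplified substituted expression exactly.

post: x == 13
stmt 4: x := x - 8  -- replace 1 occurrence(s) of x with (x - 8)
  => ( x - 8 ) == 13
stmt 3: z := 8 * 8  -- replace 0 occurrence(s) of z with (8 * 8)
  => ( x - 8 ) == 13
stmt 2: x := z * 1  -- replace 1 occurrence(s) of x with (z * 1)
  => ( ( z * 1 ) - 8 ) == 13
stmt 1: y := y - y  -- replace 0 occurrence(s) of y with (y - y)
  => ( ( z * 1 ) - 8 ) == 13

Answer: ( ( z * 1 ) - 8 ) == 13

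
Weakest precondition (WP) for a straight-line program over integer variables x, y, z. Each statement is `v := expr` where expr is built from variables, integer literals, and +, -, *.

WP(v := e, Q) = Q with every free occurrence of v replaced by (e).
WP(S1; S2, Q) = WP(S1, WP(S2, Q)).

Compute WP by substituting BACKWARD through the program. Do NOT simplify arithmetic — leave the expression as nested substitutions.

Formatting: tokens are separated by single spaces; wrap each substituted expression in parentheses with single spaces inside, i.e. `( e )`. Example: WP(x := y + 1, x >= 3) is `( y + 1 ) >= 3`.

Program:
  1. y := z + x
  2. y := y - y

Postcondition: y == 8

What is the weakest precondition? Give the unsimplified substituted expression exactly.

post: y == 8
stmt 2: y := y - y  -- replace 1 occurrence(s) of y with (y - y)
  => ( y - y ) == 8
stmt 1: y := z + x  -- replace 2 occurrence(s) of y with (z + x)
  => ( ( z + x ) - ( z + x ) ) == 8

Answer: ( ( z + x ) - ( z + x ) ) == 8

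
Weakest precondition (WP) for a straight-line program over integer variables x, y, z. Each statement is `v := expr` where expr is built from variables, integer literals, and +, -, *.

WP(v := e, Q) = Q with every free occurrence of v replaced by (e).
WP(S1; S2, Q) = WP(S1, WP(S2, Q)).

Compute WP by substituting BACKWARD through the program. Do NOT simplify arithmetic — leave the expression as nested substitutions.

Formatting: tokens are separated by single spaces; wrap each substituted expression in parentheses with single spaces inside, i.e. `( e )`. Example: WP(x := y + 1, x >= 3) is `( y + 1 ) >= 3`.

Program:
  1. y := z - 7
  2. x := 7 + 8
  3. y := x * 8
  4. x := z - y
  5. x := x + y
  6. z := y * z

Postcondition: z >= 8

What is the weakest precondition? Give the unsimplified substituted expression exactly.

Answer: ( ( ( 7 + 8 ) * 8 ) * z ) >= 8

Derivation:
post: z >= 8
stmt 6: z := y * z  -- replace 1 occurrence(s) of z with (y * z)
  => ( y * z ) >= 8
stmt 5: x := x + y  -- replace 0 occurrence(s) of x with (x + y)
  => ( y * z ) >= 8
stmt 4: x := z - y  -- replace 0 occurrence(s) of x with (z - y)
  => ( y * z ) >= 8
stmt 3: y := x * 8  -- replace 1 occurrence(s) of y with (x * 8)
  => ( ( x * 8 ) * z ) >= 8
stmt 2: x := 7 + 8  -- replace 1 occurrence(s) of x with (7 + 8)
  => ( ( ( 7 + 8 ) * 8 ) * z ) >= 8
stmt 1: y := z - 7  -- replace 0 occurrence(s) of y with (z - 7)
  => ( ( ( 7 + 8 ) * 8 ) * z ) >= 8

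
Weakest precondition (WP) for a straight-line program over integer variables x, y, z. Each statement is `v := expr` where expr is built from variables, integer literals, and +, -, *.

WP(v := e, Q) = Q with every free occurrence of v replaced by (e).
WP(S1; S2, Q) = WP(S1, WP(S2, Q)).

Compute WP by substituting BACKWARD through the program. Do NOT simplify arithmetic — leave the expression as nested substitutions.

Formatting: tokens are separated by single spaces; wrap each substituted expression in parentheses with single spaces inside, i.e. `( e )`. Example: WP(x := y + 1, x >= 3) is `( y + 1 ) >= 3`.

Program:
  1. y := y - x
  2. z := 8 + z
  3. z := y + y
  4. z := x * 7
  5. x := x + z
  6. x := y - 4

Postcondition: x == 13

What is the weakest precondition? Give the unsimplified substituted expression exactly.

post: x == 13
stmt 6: x := y - 4  -- replace 1 occurrence(s) of x with (y - 4)
  => ( y - 4 ) == 13
stmt 5: x := x + z  -- replace 0 occurrence(s) of x with (x + z)
  => ( y - 4 ) == 13
stmt 4: z := x * 7  -- replace 0 occurrence(s) of z with (x * 7)
  => ( y - 4 ) == 13
stmt 3: z := y + y  -- replace 0 occurrence(s) of z with (y + y)
  => ( y - 4 ) == 13
stmt 2: z := 8 + z  -- replace 0 occurrence(s) of z with (8 + z)
  => ( y - 4 ) == 13
stmt 1: y := y - x  -- replace 1 occurrence(s) of y with (y - x)
  => ( ( y - x ) - 4 ) == 13

Answer: ( ( y - x ) - 4 ) == 13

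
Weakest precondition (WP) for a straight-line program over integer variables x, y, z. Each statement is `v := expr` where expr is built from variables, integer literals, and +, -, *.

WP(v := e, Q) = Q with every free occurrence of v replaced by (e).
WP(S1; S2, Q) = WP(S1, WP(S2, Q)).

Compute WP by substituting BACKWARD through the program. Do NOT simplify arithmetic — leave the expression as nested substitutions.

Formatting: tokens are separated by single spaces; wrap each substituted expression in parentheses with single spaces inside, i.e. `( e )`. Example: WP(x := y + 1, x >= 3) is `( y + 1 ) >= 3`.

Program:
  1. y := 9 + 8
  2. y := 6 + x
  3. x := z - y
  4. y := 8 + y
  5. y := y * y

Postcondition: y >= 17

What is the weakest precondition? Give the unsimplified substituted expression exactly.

Answer: ( ( 8 + ( 6 + x ) ) * ( 8 + ( 6 + x ) ) ) >= 17

Derivation:
post: y >= 17
stmt 5: y := y * y  -- replace 1 occurrence(s) of y with (y * y)
  => ( y * y ) >= 17
stmt 4: y := 8 + y  -- replace 2 occurrence(s) of y with (8 + y)
  => ( ( 8 + y ) * ( 8 + y ) ) >= 17
stmt 3: x := z - y  -- replace 0 occurrence(s) of x with (z - y)
  => ( ( 8 + y ) * ( 8 + y ) ) >= 17
stmt 2: y := 6 + x  -- replace 2 occurrence(s) of y with (6 + x)
  => ( ( 8 + ( 6 + x ) ) * ( 8 + ( 6 + x ) ) ) >= 17
stmt 1: y := 9 + 8  -- replace 0 occurrence(s) of y with (9 + 8)
  => ( ( 8 + ( 6 + x ) ) * ( 8 + ( 6 + x ) ) ) >= 17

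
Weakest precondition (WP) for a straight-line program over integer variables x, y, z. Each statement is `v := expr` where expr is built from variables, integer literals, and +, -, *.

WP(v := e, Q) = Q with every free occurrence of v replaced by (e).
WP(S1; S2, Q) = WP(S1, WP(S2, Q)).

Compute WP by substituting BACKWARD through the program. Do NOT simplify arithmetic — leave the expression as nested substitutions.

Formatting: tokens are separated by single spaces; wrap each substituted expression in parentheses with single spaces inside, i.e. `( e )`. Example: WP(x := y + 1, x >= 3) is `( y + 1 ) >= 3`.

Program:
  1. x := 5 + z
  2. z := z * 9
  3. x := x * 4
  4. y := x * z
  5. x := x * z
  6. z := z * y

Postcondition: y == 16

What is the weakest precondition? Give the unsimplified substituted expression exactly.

Answer: ( ( ( 5 + z ) * 4 ) * ( z * 9 ) ) == 16

Derivation:
post: y == 16
stmt 6: z := z * y  -- replace 0 occurrence(s) of z with (z * y)
  => y == 16
stmt 5: x := x * z  -- replace 0 occurrence(s) of x with (x * z)
  => y == 16
stmt 4: y := x * z  -- replace 1 occurrence(s) of y with (x * z)
  => ( x * z ) == 16
stmt 3: x := x * 4  -- replace 1 occurrence(s) of x with (x * 4)
  => ( ( x * 4 ) * z ) == 16
stmt 2: z := z * 9  -- replace 1 occurrence(s) of z with (z * 9)
  => ( ( x * 4 ) * ( z * 9 ) ) == 16
stmt 1: x := 5 + z  -- replace 1 occurrence(s) of x with (5 + z)
  => ( ( ( 5 + z ) * 4 ) * ( z * 9 ) ) == 16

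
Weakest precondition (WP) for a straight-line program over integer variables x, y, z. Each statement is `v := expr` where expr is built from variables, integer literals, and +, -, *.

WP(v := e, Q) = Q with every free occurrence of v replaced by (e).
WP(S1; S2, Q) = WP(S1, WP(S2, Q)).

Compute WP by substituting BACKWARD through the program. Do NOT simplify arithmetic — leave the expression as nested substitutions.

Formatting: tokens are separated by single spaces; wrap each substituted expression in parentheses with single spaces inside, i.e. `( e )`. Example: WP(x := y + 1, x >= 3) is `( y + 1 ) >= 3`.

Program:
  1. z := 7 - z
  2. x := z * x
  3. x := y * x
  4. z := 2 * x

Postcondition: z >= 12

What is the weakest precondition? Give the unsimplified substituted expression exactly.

Answer: ( 2 * ( y * ( ( 7 - z ) * x ) ) ) >= 12

Derivation:
post: z >= 12
stmt 4: z := 2 * x  -- replace 1 occurrence(s) of z with (2 * x)
  => ( 2 * x ) >= 12
stmt 3: x := y * x  -- replace 1 occurrence(s) of x with (y * x)
  => ( 2 * ( y * x ) ) >= 12
stmt 2: x := z * x  -- replace 1 occurrence(s) of x with (z * x)
  => ( 2 * ( y * ( z * x ) ) ) >= 12
stmt 1: z := 7 - z  -- replace 1 occurrence(s) of z with (7 - z)
  => ( 2 * ( y * ( ( 7 - z ) * x ) ) ) >= 12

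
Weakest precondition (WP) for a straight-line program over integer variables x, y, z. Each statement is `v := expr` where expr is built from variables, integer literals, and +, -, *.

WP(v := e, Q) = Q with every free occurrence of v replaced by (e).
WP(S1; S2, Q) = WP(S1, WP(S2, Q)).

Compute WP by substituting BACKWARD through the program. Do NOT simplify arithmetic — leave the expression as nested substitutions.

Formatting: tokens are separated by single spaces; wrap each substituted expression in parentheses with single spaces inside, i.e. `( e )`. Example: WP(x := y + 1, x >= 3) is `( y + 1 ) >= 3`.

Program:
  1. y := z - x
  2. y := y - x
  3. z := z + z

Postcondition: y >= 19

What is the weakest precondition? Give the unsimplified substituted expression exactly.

Answer: ( ( z - x ) - x ) >= 19

Derivation:
post: y >= 19
stmt 3: z := z + z  -- replace 0 occurrence(s) of z with (z + z)
  => y >= 19
stmt 2: y := y - x  -- replace 1 occurrence(s) of y with (y - x)
  => ( y - x ) >= 19
stmt 1: y := z - x  -- replace 1 occurrence(s) of y with (z - x)
  => ( ( z - x ) - x ) >= 19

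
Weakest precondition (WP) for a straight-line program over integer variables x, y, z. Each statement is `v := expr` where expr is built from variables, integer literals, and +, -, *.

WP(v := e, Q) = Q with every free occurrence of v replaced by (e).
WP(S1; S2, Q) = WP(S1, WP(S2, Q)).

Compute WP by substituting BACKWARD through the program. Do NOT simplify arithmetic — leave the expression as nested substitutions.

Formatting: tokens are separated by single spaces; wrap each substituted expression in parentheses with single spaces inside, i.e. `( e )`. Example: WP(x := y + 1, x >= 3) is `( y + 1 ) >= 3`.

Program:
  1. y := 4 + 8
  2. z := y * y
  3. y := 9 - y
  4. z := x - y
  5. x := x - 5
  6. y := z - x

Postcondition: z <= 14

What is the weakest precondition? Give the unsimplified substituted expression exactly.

Answer: ( x - ( 9 - ( 4 + 8 ) ) ) <= 14

Derivation:
post: z <= 14
stmt 6: y := z - x  -- replace 0 occurrence(s) of y with (z - x)
  => z <= 14
stmt 5: x := x - 5  -- replace 0 occurrence(s) of x with (x - 5)
  => z <= 14
stmt 4: z := x - y  -- replace 1 occurrence(s) of z with (x - y)
  => ( x - y ) <= 14
stmt 3: y := 9 - y  -- replace 1 occurrence(s) of y with (9 - y)
  => ( x - ( 9 - y ) ) <= 14
stmt 2: z := y * y  -- replace 0 occurrence(s) of z with (y * y)
  => ( x - ( 9 - y ) ) <= 14
stmt 1: y := 4 + 8  -- replace 1 occurrence(s) of y with (4 + 8)
  => ( x - ( 9 - ( 4 + 8 ) ) ) <= 14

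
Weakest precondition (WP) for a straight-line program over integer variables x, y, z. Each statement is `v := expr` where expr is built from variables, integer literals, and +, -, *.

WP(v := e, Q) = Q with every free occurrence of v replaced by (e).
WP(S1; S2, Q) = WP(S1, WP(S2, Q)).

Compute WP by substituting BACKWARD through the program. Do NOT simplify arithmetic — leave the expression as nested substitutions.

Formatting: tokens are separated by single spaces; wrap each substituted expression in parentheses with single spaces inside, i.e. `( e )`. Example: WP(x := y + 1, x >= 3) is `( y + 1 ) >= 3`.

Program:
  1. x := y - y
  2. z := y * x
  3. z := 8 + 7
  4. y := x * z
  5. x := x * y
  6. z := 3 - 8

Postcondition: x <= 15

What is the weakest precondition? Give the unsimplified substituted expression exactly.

post: x <= 15
stmt 6: z := 3 - 8  -- replace 0 occurrence(s) of z with (3 - 8)
  => x <= 15
stmt 5: x := x * y  -- replace 1 occurrence(s) of x with (x * y)
  => ( x * y ) <= 15
stmt 4: y := x * z  -- replace 1 occurrence(s) of y with (x * z)
  => ( x * ( x * z ) ) <= 15
stmt 3: z := 8 + 7  -- replace 1 occurrence(s) of z with (8 + 7)
  => ( x * ( x * ( 8 + 7 ) ) ) <= 15
stmt 2: z := y * x  -- replace 0 occurrence(s) of z with (y * x)
  => ( x * ( x * ( 8 + 7 ) ) ) <= 15
stmt 1: x := y - y  -- replace 2 occurrence(s) of x with (y - y)
  => ( ( y - y ) * ( ( y - y ) * ( 8 + 7 ) ) ) <= 15

Answer: ( ( y - y ) * ( ( y - y ) * ( 8 + 7 ) ) ) <= 15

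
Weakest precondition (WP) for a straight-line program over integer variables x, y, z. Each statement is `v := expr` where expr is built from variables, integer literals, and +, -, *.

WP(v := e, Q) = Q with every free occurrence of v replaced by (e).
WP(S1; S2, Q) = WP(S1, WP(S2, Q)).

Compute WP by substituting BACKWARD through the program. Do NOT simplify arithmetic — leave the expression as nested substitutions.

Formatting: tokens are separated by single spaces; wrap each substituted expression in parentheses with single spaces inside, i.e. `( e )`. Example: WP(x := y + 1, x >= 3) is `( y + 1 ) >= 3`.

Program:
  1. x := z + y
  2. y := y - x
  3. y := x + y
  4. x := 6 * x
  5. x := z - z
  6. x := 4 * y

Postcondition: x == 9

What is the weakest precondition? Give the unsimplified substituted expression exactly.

Answer: ( 4 * ( ( z + y ) + ( y - ( z + y ) ) ) ) == 9

Derivation:
post: x == 9
stmt 6: x := 4 * y  -- replace 1 occurrence(s) of x with (4 * y)
  => ( 4 * y ) == 9
stmt 5: x := z - z  -- replace 0 occurrence(s) of x with (z - z)
  => ( 4 * y ) == 9
stmt 4: x := 6 * x  -- replace 0 occurrence(s) of x with (6 * x)
  => ( 4 * y ) == 9
stmt 3: y := x + y  -- replace 1 occurrence(s) of y with (x + y)
  => ( 4 * ( x + y ) ) == 9
stmt 2: y := y - x  -- replace 1 occurrence(s) of y with (y - x)
  => ( 4 * ( x + ( y - x ) ) ) == 9
stmt 1: x := z + y  -- replace 2 occurrence(s) of x with (z + y)
  => ( 4 * ( ( z + y ) + ( y - ( z + y ) ) ) ) == 9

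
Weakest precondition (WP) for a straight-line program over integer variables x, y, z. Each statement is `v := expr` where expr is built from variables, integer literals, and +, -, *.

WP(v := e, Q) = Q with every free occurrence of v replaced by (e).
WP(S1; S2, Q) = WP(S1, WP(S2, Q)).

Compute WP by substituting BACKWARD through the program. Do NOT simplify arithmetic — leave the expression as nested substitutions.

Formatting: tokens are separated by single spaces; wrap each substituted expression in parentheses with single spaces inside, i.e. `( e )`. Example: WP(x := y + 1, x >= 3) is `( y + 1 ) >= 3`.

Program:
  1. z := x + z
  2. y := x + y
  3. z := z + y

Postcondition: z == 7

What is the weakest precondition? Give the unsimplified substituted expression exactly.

Answer: ( ( x + z ) + ( x + y ) ) == 7

Derivation:
post: z == 7
stmt 3: z := z + y  -- replace 1 occurrence(s) of z with (z + y)
  => ( z + y ) == 7
stmt 2: y := x + y  -- replace 1 occurrence(s) of y with (x + y)
  => ( z + ( x + y ) ) == 7
stmt 1: z := x + z  -- replace 1 occurrence(s) of z with (x + z)
  => ( ( x + z ) + ( x + y ) ) == 7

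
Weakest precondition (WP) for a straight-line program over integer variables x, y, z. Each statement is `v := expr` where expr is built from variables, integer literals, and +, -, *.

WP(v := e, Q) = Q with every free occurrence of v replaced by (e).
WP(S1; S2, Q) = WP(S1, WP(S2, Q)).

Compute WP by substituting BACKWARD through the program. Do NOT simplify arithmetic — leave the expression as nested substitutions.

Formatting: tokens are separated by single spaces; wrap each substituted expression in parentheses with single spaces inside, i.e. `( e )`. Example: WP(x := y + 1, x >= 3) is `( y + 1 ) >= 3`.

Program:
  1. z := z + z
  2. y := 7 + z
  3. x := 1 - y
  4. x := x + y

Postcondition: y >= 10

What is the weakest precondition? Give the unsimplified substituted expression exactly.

post: y >= 10
stmt 4: x := x + y  -- replace 0 occurrence(s) of x with (x + y)
  => y >= 10
stmt 3: x := 1 - y  -- replace 0 occurrence(s) of x with (1 - y)
  => y >= 10
stmt 2: y := 7 + z  -- replace 1 occurrence(s) of y with (7 + z)
  => ( 7 + z ) >= 10
stmt 1: z := z + z  -- replace 1 occurrence(s) of z with (z + z)
  => ( 7 + ( z + z ) ) >= 10

Answer: ( 7 + ( z + z ) ) >= 10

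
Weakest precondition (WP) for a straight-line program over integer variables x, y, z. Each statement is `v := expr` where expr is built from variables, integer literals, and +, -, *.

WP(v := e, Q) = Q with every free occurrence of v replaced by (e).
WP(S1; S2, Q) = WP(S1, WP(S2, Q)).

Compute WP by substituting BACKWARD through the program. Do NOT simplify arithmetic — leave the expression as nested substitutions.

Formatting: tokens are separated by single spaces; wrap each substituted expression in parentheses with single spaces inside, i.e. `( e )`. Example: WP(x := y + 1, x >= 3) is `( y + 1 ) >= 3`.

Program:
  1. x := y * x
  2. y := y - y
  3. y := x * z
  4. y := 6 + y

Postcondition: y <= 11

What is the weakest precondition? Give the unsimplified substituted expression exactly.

post: y <= 11
stmt 4: y := 6 + y  -- replace 1 occurrence(s) of y with (6 + y)
  => ( 6 + y ) <= 11
stmt 3: y := x * z  -- replace 1 occurrence(s) of y with (x * z)
  => ( 6 + ( x * z ) ) <= 11
stmt 2: y := y - y  -- replace 0 occurrence(s) of y with (y - y)
  => ( 6 + ( x * z ) ) <= 11
stmt 1: x := y * x  -- replace 1 occurrence(s) of x with (y * x)
  => ( 6 + ( ( y * x ) * z ) ) <= 11

Answer: ( 6 + ( ( y * x ) * z ) ) <= 11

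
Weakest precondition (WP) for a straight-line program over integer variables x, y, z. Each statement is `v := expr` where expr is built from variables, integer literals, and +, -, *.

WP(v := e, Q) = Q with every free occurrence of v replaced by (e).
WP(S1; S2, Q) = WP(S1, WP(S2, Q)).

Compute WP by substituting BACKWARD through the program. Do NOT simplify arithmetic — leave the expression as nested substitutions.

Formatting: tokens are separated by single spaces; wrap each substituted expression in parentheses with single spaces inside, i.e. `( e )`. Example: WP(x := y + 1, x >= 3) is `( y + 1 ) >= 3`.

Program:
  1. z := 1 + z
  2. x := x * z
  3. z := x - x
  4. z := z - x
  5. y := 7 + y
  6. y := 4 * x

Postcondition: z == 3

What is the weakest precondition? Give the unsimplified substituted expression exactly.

post: z == 3
stmt 6: y := 4 * x  -- replace 0 occurrence(s) of y with (4 * x)
  => z == 3
stmt 5: y := 7 + y  -- replace 0 occurrence(s) of y with (7 + y)
  => z == 3
stmt 4: z := z - x  -- replace 1 occurrence(s) of z with (z - x)
  => ( z - x ) == 3
stmt 3: z := x - x  -- replace 1 occurrence(s) of z with (x - x)
  => ( ( x - x ) - x ) == 3
stmt 2: x := x * z  -- replace 3 occurrence(s) of x with (x * z)
  => ( ( ( x * z ) - ( x * z ) ) - ( x * z ) ) == 3
stmt 1: z := 1 + z  -- replace 3 occurrence(s) of z with (1 + z)
  => ( ( ( x * ( 1 + z ) ) - ( x * ( 1 + z ) ) ) - ( x * ( 1 + z ) ) ) == 3

Answer: ( ( ( x * ( 1 + z ) ) - ( x * ( 1 + z ) ) ) - ( x * ( 1 + z ) ) ) == 3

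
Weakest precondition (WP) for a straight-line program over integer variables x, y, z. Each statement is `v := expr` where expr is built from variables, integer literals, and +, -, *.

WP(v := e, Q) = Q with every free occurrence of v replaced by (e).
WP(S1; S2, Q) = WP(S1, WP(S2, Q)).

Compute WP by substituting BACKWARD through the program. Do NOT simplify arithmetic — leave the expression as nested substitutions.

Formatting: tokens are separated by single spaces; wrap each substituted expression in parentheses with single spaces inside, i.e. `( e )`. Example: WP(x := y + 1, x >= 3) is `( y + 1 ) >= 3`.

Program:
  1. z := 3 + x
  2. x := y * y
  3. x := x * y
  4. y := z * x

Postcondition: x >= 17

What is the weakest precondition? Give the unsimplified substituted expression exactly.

post: x >= 17
stmt 4: y := z * x  -- replace 0 occurrence(s) of y with (z * x)
  => x >= 17
stmt 3: x := x * y  -- replace 1 occurrence(s) of x with (x * y)
  => ( x * y ) >= 17
stmt 2: x := y * y  -- replace 1 occurrence(s) of x with (y * y)
  => ( ( y * y ) * y ) >= 17
stmt 1: z := 3 + x  -- replace 0 occurrence(s) of z with (3 + x)
  => ( ( y * y ) * y ) >= 17

Answer: ( ( y * y ) * y ) >= 17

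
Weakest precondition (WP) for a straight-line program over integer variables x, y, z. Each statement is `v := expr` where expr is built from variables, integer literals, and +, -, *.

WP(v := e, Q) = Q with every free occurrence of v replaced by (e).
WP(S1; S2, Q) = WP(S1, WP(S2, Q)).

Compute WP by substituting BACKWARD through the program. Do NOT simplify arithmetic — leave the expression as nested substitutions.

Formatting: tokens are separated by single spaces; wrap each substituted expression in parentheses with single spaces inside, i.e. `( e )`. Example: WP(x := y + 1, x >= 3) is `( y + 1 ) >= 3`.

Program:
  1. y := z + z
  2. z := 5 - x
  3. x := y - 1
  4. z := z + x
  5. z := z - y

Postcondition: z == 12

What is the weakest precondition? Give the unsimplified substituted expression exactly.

post: z == 12
stmt 5: z := z - y  -- replace 1 occurrence(s) of z with (z - y)
  => ( z - y ) == 12
stmt 4: z := z + x  -- replace 1 occurrence(s) of z with (z + x)
  => ( ( z + x ) - y ) == 12
stmt 3: x := y - 1  -- replace 1 occurrence(s) of x with (y - 1)
  => ( ( z + ( y - 1 ) ) - y ) == 12
stmt 2: z := 5 - x  -- replace 1 occurrence(s) of z with (5 - x)
  => ( ( ( 5 - x ) + ( y - 1 ) ) - y ) == 12
stmt 1: y := z + z  -- replace 2 occurrence(s) of y with (z + z)
  => ( ( ( 5 - x ) + ( ( z + z ) - 1 ) ) - ( z + z ) ) == 12

Answer: ( ( ( 5 - x ) + ( ( z + z ) - 1 ) ) - ( z + z ) ) == 12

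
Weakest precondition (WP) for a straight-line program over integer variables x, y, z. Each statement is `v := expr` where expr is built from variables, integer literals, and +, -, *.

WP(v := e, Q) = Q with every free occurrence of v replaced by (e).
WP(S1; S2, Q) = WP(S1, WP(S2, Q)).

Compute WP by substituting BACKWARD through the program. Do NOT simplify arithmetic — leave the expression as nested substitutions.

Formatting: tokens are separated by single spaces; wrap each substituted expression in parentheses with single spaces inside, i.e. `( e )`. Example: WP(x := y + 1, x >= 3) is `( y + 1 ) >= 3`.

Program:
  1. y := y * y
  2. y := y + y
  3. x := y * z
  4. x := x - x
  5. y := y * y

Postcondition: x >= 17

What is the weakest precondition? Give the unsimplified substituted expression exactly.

Answer: ( ( ( ( y * y ) + ( y * y ) ) * z ) - ( ( ( y * y ) + ( y * y ) ) * z ) ) >= 17

Derivation:
post: x >= 17
stmt 5: y := y * y  -- replace 0 occurrence(s) of y with (y * y)
  => x >= 17
stmt 4: x := x - x  -- replace 1 occurrence(s) of x with (x - x)
  => ( x - x ) >= 17
stmt 3: x := y * z  -- replace 2 occurrence(s) of x with (y * z)
  => ( ( y * z ) - ( y * z ) ) >= 17
stmt 2: y := y + y  -- replace 2 occurrence(s) of y with (y + y)
  => ( ( ( y + y ) * z ) - ( ( y + y ) * z ) ) >= 17
stmt 1: y := y * y  -- replace 4 occurrence(s) of y with (y * y)
  => ( ( ( ( y * y ) + ( y * y ) ) * z ) - ( ( ( y * y ) + ( y * y ) ) * z ) ) >= 17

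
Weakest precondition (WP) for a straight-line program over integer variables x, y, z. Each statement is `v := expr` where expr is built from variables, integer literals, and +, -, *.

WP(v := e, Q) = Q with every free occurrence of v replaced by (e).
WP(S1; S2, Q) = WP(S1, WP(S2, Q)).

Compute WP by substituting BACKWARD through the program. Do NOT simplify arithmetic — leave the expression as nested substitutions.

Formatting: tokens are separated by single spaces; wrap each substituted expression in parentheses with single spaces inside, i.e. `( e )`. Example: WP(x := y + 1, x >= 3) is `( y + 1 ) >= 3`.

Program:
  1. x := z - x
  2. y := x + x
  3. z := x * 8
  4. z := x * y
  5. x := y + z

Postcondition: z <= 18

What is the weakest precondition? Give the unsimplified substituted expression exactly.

post: z <= 18
stmt 5: x := y + z  -- replace 0 occurrence(s) of x with (y + z)
  => z <= 18
stmt 4: z := x * y  -- replace 1 occurrence(s) of z with (x * y)
  => ( x * y ) <= 18
stmt 3: z := x * 8  -- replace 0 occurrence(s) of z with (x * 8)
  => ( x * y ) <= 18
stmt 2: y := x + x  -- replace 1 occurrence(s) of y with (x + x)
  => ( x * ( x + x ) ) <= 18
stmt 1: x := z - x  -- replace 3 occurrence(s) of x with (z - x)
  => ( ( z - x ) * ( ( z - x ) + ( z - x ) ) ) <= 18

Answer: ( ( z - x ) * ( ( z - x ) + ( z - x ) ) ) <= 18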